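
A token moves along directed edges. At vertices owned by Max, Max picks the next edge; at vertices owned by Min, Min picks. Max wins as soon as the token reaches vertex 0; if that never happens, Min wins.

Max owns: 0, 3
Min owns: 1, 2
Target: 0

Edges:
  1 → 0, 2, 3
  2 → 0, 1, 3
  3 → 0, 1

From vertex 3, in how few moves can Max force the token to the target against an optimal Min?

A0 = {0}
A1: add {3} — 3 (Max) has 3→0.
A2 = A1; e.g. 1 (Min) can still go to 2. Fixed point.
3 enters the attractor at level 1, so Max can force the target in 1 move from there.

1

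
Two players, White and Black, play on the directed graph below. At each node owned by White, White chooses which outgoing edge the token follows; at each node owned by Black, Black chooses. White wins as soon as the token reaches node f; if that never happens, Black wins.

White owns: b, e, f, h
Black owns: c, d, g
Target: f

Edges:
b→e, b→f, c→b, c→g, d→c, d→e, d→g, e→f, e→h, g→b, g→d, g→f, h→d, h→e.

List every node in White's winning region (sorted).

b, e, f, h

A0 = {f}
A1: add {b, e} — b (White) has b→f; e (White) has e→f.
A2: add {h} — h (White) has h→e.
A3 = A2; e.g. c (Black) can still go to g. Fixed point.
White's winning region = {b, e, f, h}.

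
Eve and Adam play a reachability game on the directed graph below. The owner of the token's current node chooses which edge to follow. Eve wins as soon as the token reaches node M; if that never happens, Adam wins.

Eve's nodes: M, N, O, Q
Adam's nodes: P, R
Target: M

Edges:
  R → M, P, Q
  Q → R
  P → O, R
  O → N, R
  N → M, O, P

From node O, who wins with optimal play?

A0 = {M}
A1: add {N} — N (Eve) has N→M.
A2: add {O} — O (Eve) has O→N.
A3 = A2; e.g. P (Adam) can still go to R. Fixed point.
O ∈ A2, so Eve can force the target.

Eve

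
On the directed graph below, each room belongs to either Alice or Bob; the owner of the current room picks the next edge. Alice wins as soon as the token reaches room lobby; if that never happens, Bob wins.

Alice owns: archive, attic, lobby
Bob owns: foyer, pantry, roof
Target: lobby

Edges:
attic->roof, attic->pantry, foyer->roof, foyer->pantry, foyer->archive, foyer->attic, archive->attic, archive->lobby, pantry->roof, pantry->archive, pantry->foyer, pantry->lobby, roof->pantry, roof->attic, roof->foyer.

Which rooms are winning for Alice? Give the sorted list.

A0 = {lobby}
A1: add {archive} — archive (Alice) has archive→lobby.
A2 = A1; e.g. roof (Bob) can still go to pantry. Fixed point.
Alice's winning region = {archive, lobby}.

archive, lobby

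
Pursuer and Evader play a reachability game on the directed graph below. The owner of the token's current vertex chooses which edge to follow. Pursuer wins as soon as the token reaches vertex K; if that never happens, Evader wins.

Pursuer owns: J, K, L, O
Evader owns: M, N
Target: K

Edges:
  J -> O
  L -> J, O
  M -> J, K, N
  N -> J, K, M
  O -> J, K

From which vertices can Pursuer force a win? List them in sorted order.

A0 = {K}
A1: add {O} — O (Pursuer) has O→K.
A2: add {J, L} — J (Pursuer) has J→O; L (Pursuer) has L→O.
A3 = A2; e.g. M (Evader) can still go to N. Fixed point.
Pursuer's winning region = {J, K, L, O}.

J, K, L, O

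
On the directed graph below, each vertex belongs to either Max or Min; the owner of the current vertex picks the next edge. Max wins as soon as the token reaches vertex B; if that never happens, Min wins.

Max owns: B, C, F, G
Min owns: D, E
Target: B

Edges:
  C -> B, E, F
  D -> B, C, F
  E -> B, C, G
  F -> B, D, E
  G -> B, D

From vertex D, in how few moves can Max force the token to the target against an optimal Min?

A0 = {B}
A1: add {C, F, G} — C (Max) has C→B; F (Max) has F→B; G (Max) has G→B.
A2: add {D, E} — D (Min): all of {B, C, F} already in; E (Min): all of {B, C, G} already in.
A2 = all vertices. Fixed point.
D enters the attractor at level 2, so Max can force the target in 2 moves from there.

2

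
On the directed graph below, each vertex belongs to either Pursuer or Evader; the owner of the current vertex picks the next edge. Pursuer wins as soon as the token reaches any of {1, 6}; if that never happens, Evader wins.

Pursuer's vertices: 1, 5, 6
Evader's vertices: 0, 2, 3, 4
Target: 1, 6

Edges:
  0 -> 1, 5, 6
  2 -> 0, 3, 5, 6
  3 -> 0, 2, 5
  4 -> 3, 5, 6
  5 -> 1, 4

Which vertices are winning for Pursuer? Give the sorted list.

0, 1, 5, 6

A0 = {1, 6}
A1: add {5} — 5 (Pursuer) has 5→1.
A2: add {0} — 0 (Evader): all of {1, 5, 6} already in.
A3 = A2; e.g. 2 (Evader) can still go to 3. Fixed point.
Pursuer's winning region = {0, 1, 5, 6}.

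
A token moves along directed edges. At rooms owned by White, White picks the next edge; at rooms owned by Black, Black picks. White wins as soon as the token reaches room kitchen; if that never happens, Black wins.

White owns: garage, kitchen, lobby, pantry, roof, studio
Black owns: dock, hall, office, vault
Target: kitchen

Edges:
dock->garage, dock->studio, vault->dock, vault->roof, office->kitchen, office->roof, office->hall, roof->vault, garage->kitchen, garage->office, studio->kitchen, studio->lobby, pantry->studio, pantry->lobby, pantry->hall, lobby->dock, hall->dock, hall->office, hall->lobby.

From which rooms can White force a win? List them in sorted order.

A0 = {kitchen}
A1: add {garage, studio} — garage (White) has garage→kitchen; studio (White) has studio→kitchen.
A2: add {dock, pantry} — dock (Black): all of {garage, studio} already in; pantry (White) has pantry→studio.
A3: add {lobby} — lobby (White) has lobby→dock.
A4 = A3; e.g. vault (Black) can still go to roof. Fixed point.
White's winning region = {dock, garage, kitchen, lobby, pantry, studio}.

dock, garage, kitchen, lobby, pantry, studio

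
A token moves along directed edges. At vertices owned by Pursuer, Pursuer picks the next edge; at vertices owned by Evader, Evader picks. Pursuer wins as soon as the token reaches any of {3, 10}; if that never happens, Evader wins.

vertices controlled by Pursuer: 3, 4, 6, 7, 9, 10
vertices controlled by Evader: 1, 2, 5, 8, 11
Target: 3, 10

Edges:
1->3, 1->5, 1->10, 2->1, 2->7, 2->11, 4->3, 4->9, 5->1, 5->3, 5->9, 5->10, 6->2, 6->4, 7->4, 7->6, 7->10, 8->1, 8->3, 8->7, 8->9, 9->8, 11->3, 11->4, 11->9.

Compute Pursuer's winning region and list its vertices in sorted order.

A0 = {3, 10}
A1: add {4, 7} — 4 (Pursuer) has 4→3; 7 (Pursuer) has 7→10.
A2: add {6} — 6 (Pursuer) has 6→4.
A3 = A2; e.g. 1 (Evader) can still go to 5. Fixed point.
Pursuer's winning region = {3, 4, 6, 7, 10}.

3, 4, 6, 7, 10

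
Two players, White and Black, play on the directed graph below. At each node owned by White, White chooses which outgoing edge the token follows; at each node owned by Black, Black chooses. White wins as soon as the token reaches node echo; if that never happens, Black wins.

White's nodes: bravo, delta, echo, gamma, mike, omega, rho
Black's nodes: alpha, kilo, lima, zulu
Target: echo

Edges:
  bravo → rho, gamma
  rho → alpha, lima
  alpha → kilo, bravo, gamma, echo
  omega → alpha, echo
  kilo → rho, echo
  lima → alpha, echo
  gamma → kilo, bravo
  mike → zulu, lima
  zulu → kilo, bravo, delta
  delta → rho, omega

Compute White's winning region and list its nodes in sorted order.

delta, echo, omega

A0 = {echo}
A1: add {omega} — omega (White) has omega→echo.
A2: add {delta} — delta (White) has delta→omega.
A3 = A2; e.g. kilo (Black) can still go to rho. Fixed point.
White's winning region = {delta, echo, omega}.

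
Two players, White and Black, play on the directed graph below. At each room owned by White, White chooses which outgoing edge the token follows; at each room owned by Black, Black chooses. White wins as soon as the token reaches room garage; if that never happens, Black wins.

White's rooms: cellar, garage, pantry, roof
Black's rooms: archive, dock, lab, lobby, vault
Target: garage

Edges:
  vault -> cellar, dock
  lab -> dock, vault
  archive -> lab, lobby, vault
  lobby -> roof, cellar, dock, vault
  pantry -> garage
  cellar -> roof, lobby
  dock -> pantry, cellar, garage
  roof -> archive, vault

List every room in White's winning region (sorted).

A0 = {garage}
A1: add {pantry} — pantry (White) has pantry→garage.
A2 = A1; e.g. roof (White) has no edge into A1. Fixed point.
White's winning region = {garage, pantry}.

garage, pantry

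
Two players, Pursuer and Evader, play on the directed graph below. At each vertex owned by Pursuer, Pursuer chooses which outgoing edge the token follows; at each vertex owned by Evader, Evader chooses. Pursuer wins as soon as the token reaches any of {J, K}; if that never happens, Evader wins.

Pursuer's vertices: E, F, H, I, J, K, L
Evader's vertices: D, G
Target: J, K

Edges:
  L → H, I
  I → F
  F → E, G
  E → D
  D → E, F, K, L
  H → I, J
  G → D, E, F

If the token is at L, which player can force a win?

A0 = {J, K}
A1: add {H} — H (Pursuer) has H→J.
A2: add {L} — L (Pursuer) has L→H.
A3 = A2; e.g. D (Evader) can still go to E. Fixed point.
L ∈ A2, so Pursuer can force the target.

Pursuer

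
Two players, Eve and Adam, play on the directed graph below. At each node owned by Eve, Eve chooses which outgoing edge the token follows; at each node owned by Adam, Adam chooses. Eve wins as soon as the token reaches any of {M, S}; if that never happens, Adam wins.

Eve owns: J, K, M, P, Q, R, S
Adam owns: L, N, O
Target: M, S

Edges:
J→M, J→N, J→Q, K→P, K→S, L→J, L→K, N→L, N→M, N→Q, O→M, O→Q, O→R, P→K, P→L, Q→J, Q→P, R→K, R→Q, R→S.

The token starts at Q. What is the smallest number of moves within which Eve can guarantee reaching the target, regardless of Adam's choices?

A0 = {M, S}
A1: add {J, K, R} — J (Eve) has J→M; K (Eve) has K→S; R (Eve) has R→S.
A2: add {L, P, Q} — L (Adam): all of {J, K} already in; P (Eve) has P→K; Q (Eve) has Q→J.
Q enters the attractor at level 2, so Eve can force the target in 2 moves from there.

2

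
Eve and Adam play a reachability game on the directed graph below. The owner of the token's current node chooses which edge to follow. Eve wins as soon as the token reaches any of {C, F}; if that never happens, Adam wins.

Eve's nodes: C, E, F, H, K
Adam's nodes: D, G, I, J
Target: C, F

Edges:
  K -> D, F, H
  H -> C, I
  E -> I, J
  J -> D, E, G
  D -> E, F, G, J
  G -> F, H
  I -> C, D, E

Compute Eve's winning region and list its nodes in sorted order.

A0 = {C, F}
A1: add {H, K} — H (Eve) has H→C; K (Eve) has K→F.
A2: add {G} — G (Adam): all of {F, H} already in.
A3 = A2; e.g. D (Adam) can still go to E. Fixed point.
Eve's winning region = {C, F, G, H, K}.

C, F, G, H, K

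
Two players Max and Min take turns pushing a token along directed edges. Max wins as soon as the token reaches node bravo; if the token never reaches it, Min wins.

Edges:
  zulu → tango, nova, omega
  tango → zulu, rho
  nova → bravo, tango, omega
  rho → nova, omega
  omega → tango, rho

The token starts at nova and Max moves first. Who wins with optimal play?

Max

Track states (vertex, player-to-move).
A0 = {(bravo,Max), (bravo,Min)}
A1: add {(nova,Max)}.
(nova,Max) ∈ A1 ⇒ Max forces the target.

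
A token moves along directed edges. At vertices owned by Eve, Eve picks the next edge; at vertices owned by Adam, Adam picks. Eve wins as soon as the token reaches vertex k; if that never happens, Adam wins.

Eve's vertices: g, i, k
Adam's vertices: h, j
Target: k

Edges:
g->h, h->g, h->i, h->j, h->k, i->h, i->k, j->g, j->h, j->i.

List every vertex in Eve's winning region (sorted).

i, k

A0 = {k}
A1: add {i} — i (Eve) has i→k.
A2 = A1; e.g. g (Eve) has no edge into A1. Fixed point.
Eve's winning region = {i, k}.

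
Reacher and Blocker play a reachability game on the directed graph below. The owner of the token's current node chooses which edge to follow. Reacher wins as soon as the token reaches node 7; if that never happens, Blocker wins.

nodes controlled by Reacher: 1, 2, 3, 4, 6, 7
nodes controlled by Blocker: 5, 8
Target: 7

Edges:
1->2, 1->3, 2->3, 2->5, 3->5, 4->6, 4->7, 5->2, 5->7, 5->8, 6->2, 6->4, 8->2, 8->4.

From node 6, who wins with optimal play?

Reacher

A0 = {7}
A1: add {4} — 4 (Reacher) has 4→7.
A2: add {6} — 6 (Reacher) has 6→4.
A3 = A2; e.g. 1 (Reacher) has no edge into A2. Fixed point.
6 ∈ A2, so Reacher can force the target.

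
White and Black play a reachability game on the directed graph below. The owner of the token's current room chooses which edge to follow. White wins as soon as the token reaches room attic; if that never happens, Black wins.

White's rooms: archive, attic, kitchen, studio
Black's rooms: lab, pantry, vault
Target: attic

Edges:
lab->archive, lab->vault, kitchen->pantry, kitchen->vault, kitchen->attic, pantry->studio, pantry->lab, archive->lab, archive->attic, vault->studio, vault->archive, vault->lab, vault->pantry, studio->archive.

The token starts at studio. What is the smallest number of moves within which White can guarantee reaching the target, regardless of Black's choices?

2

A0 = {attic}
A1: add {archive, kitchen} — archive (White) has archive→attic; kitchen (White) has kitchen→attic.
A2: add {studio} — studio (White) has studio→archive.
A3 = A2; e.g. lab (Black) can still go to vault. Fixed point.
studio enters the attractor at level 2, so White can force the target in 2 moves from there.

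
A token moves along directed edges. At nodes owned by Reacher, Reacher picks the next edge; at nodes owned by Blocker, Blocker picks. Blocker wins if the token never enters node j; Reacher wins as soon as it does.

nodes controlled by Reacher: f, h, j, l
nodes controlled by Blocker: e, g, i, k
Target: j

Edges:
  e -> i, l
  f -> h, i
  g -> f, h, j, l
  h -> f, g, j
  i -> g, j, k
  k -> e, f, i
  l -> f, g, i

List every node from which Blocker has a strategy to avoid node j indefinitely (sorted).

A0 = {j}
A1: add {h} — h (Reacher) has h→j.
A2: add {f} — f (Reacher) has f→h.
A3: add {l} — l (Reacher) has l→f.
A4: add {g} — g (Blocker): all of {f, h, j, l} already in.
A5 = A4; e.g. e (Blocker) can still go to i. Fixed point.
Reacher's attractor = {f, g, h, j, l}; Blocker avoids the target exactly from the complement.

e, i, k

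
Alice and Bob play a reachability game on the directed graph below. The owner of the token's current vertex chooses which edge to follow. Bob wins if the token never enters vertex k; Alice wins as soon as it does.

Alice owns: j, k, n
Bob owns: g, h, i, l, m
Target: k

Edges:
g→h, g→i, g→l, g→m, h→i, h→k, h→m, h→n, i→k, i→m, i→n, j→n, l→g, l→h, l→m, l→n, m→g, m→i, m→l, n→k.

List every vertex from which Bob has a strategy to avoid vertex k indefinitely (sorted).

A0 = {k}
A1: add {n} — n (Alice) has n→k.
A2: add {j} — j (Alice) has j→n.
A3 = A2; e.g. g (Bob) can still go to h. Fixed point.
Alice's attractor = {j, k, n}; Bob avoids the target exactly from the complement.

g, h, i, l, m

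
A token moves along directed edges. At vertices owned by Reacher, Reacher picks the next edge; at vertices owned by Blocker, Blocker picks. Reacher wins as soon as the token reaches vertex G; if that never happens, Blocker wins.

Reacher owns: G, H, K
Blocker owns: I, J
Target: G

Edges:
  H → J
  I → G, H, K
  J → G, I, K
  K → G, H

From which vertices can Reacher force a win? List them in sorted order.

A0 = {G}
A1: add {K} — K (Reacher) has K→G.
A2 = A1; e.g. H (Reacher) has no edge into A1. Fixed point.
Reacher's winning region = {G, K}.

G, K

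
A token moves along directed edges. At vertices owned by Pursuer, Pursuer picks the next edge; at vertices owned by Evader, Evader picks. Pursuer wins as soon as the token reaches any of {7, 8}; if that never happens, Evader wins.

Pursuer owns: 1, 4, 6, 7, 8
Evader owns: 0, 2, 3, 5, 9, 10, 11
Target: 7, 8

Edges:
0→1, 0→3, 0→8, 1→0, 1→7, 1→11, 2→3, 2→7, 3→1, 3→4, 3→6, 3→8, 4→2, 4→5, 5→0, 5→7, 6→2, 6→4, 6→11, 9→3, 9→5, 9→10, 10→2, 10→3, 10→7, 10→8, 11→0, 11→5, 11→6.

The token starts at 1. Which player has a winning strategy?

A0 = {7, 8}
A1: add {1} — 1 (Pursuer) has 1→7.
A2 = A1; e.g. 0 (Evader) can still go to 3. Fixed point.
1 ∈ A1, so Pursuer can force the target.

Pursuer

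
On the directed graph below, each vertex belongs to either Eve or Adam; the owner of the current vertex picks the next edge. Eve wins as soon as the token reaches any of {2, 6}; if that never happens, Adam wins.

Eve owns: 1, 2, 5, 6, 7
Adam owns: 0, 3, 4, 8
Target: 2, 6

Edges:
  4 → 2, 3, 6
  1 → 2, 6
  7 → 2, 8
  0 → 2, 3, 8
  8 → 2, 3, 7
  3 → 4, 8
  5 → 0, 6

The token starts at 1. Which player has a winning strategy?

A0 = {2, 6}
A1: add {1, 5, 7} — 1 (Eve) has 1→2; 5 (Eve) has 5→6; 7 (Eve) has 7→2.
A2 = A1; e.g. 0 (Adam) can still go to 3. Fixed point.
1 ∈ A1, so Eve can force the target.

Eve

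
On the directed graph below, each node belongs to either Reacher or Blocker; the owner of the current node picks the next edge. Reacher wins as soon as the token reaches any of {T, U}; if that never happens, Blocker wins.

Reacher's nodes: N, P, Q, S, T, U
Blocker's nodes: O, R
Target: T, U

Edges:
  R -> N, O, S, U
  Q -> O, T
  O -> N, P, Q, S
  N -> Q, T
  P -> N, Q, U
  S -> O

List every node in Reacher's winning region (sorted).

N, P, Q, T, U

A0 = {T, U}
A1: add {N, P, Q} — N (Reacher) has N→T; P (Reacher) has P→U; Q (Reacher) has Q→T.
A2 = A1; e.g. O (Blocker) can still go to S. Fixed point.
Reacher's winning region = {N, P, Q, T, U}.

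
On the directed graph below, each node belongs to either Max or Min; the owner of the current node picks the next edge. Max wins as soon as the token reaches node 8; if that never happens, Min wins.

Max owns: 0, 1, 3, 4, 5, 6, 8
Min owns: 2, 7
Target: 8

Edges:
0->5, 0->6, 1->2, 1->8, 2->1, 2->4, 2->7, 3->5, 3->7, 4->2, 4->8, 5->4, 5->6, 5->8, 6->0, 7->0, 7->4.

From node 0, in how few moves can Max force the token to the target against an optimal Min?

2

A0 = {8}
A1: add {1, 4, 5} — 1 (Max) has 1→8; 4 (Max) has 4→8; 5 (Max) has 5→8.
A2: add {0, 3} — 0 (Max) has 0→5; 3 (Max) has 3→5.
0 enters the attractor at level 2, so Max can force the target in 2 moves from there.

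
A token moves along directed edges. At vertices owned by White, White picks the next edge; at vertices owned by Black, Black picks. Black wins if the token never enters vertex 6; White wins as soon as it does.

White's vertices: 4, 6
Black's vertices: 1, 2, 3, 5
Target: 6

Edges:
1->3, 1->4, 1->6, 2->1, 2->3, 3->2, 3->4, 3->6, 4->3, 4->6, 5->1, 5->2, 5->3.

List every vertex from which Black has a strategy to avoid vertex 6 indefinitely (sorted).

A0 = {6}
A1: add {4} — 4 (White) has 4→6.
A2 = A1; e.g. 1 (Black) can still go to 3. Fixed point.
White's attractor = {4, 6}; Black avoids the target exactly from the complement.

1, 2, 3, 5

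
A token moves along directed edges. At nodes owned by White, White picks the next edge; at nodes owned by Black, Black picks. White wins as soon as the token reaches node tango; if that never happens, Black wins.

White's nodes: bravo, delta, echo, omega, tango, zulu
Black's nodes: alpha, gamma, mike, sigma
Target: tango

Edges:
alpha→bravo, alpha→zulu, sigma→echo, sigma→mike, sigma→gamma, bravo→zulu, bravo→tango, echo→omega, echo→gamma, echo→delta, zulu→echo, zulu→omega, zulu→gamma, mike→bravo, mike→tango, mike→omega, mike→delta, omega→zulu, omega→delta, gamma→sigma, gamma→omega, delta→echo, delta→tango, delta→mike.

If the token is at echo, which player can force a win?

A0 = {tango}
A1: add {bravo, delta} — bravo (White) has bravo→tango; delta (White) has delta→tango.
A2: add {echo, omega} — echo (White) has echo→delta; omega (White) has omega→delta.
echo ∈ A2, so White can force the target.

White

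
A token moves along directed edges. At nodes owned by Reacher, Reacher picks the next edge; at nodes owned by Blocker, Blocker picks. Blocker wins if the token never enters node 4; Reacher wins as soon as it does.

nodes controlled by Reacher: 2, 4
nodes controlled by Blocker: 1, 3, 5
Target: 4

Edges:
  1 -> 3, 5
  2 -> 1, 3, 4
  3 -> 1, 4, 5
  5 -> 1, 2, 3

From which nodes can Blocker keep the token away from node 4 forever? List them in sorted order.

1, 3, 5

A0 = {4}
A1: add {2} — 2 (Reacher) has 2→4.
A2 = A1; e.g. 1 (Blocker) can still go to 3. Fixed point.
Reacher's attractor = {2, 4}; Blocker avoids the target exactly from the complement.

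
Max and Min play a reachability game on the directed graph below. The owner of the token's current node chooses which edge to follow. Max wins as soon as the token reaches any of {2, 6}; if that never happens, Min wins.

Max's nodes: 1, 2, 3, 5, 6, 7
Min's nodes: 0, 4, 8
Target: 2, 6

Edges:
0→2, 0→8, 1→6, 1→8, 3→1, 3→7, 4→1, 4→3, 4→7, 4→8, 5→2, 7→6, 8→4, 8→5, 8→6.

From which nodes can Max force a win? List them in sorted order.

1, 2, 3, 5, 6, 7

A0 = {2, 6}
A1: add {1, 5, 7} — 1 (Max) has 1→6; 5 (Max) has 5→2; 7 (Max) has 7→6.
A2: add {3} — 3 (Max) has 3→1.
A3 = A2; e.g. 0 (Min) can still go to 8. Fixed point.
Max's winning region = {1, 2, 3, 5, 6, 7}.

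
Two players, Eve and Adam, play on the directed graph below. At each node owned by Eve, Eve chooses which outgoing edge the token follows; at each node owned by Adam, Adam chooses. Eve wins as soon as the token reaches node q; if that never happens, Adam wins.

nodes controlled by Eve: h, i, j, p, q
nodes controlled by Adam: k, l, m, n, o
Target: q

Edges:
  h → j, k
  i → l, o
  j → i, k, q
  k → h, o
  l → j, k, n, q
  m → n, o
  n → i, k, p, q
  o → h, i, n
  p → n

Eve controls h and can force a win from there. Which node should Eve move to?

A0 = {q}
A1: add {j} — j (Eve) has j→q.
A2: add {h} — h (Eve) has h→j.
A3 = A2; e.g. i (Eve) has no edge into A2. Fixed point.
From h, successor j is in the attractor (rank 1); the other successor k is not.

j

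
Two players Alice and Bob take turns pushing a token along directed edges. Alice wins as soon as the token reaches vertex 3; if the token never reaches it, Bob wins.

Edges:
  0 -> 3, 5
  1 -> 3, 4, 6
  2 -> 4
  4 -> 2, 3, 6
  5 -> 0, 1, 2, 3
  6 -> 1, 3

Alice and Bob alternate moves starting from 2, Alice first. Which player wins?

Bob

Track states (vertex, player-to-move).
A0 = {(3,Alice), (3,Bob)}
A1: add {(0,Alice), (1,Alice), (4,Alice), (5,Alice), (6,Alice)}.
A2: add {(0,Bob), (1,Bob), (2,Bob), (6,Bob)}.
A3 = A2; e.g. (2,Alice) stays out. (2,Alice) never enters ⇒ Bob avoids the target.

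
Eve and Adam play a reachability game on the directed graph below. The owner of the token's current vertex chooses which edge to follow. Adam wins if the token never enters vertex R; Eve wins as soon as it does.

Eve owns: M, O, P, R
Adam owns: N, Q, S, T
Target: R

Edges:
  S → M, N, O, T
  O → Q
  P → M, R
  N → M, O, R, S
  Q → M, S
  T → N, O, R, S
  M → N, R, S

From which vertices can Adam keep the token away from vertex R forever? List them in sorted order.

A0 = {R}
A1: add {M, P} — M (Eve) has M→R; P (Eve) has P→R.
A2 = A1; e.g. N (Adam) can still go to O. Fixed point.
Eve's attractor = {M, P, R}; Adam avoids the target exactly from the complement.

N, O, Q, S, T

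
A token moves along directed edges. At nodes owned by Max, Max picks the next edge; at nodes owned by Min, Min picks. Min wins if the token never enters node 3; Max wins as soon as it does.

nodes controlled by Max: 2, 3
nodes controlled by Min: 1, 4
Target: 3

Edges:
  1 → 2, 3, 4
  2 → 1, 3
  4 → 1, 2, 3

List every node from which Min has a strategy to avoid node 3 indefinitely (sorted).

A0 = {3}
A1: add {2} — 2 (Max) has 2→3.
A2 = A1; e.g. 1 (Min) can still go to 4. Fixed point.
Max's attractor = {2, 3}; Min avoids the target exactly from the complement.

1, 4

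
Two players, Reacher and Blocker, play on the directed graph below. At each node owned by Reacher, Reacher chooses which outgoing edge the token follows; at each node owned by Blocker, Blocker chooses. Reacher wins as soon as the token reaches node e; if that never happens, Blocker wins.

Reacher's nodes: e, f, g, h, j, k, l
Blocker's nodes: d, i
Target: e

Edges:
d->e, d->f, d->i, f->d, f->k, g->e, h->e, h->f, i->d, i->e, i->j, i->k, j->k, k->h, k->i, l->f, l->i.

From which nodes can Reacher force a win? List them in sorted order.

e, f, g, h, j, k, l

A0 = {e}
A1: add {g, h} — g (Reacher) has g→e; h (Reacher) has h→e.
A2: add {k} — k (Reacher) has k→h.
A3: add {f, j} — f (Reacher) has f→k; j (Reacher) has j→k.
A4: add {l} — l (Reacher) has l→f.
A5 = A4; e.g. d (Blocker) can still go to i. Fixed point.
Reacher's winning region = {e, f, g, h, j, k, l}.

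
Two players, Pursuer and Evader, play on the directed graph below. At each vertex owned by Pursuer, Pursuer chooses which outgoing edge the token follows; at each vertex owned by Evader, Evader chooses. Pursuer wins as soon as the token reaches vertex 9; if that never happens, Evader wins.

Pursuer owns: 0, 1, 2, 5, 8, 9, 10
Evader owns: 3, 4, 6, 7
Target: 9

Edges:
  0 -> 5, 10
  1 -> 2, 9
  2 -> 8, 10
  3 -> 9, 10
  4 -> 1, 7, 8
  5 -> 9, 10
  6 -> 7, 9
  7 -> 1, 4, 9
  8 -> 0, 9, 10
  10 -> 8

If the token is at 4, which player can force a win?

Evader

A0 = {9}
A1: add {1, 5, 8} — 1 (Pursuer) has 1→9; 5 (Pursuer) has 5→9; 8 (Pursuer) has 8→9.
A2: add {0, 2, 10} — 0 (Pursuer) has 0→5; 2 (Pursuer) has 2→8; 10 (Pursuer) has 10→8.
A3: add {3} — 3 (Evader): all of {9, 10} already in.
A4 = A3; e.g. 4 (Evader) can still go to 7. Fixed point.
4 never enters the attractor, so Evader can avoid the target forever.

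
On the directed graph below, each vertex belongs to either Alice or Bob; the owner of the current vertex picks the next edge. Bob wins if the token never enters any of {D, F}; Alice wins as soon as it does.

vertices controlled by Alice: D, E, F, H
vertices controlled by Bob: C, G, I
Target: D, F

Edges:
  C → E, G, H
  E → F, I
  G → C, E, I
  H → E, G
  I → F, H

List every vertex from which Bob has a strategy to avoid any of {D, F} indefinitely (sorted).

C, G

A0 = {D, F}
A1: add {E} — E (Alice) has E→F.
A2: add {H} — H (Alice) has H→E.
A3: add {I} — I (Bob): all of {F, H} already in.
A4 = A3; e.g. C (Bob) can still go to G. Fixed point.
Alice's attractor = {D, E, F, H, I}; Bob avoids the target exactly from the complement.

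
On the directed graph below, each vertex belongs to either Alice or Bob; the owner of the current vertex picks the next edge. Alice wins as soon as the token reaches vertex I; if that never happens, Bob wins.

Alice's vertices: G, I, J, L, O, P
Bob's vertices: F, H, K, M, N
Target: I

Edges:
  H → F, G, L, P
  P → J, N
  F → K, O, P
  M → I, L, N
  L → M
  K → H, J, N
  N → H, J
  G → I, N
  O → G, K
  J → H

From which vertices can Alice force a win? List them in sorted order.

A0 = {I}
A1: add {G} — G (Alice) has G→I.
A2: add {O} — O (Alice) has O→G.
A3 = A2; e.g. F (Bob) can still go to K. Fixed point.
Alice's winning region = {G, I, O}.

G, I, O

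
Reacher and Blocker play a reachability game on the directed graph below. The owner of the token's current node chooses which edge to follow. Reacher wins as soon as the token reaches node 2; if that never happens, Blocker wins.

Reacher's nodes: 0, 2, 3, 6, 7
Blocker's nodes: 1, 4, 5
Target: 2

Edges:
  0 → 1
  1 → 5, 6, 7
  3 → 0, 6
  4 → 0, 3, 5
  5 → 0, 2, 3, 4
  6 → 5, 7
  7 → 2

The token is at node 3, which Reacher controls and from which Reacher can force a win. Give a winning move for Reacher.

6

A0 = {2}
A1: add {7} — 7 (Reacher) has 7→2.
A2: add {6} — 6 (Reacher) has 6→7.
A3: add {3} — 3 (Reacher) has 3→6.
A4 = A3; e.g. 0 (Reacher) has no edge into A3. Fixed point.
From 3, successor 6 is in the attractor (rank 2); the other successor 0 is not.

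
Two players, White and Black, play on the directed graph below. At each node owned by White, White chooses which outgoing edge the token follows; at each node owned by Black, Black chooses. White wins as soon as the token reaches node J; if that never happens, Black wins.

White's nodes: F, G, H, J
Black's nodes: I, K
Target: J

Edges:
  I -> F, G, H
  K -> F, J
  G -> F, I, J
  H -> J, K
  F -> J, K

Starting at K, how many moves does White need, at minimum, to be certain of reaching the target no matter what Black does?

A0 = {J}
A1: add {F, G, H} — F (White) has F→J; G (White) has G→J; H (White) has H→J.
A2: add {I, K} — I (Black): all of {F, G, H} already in; K (Black): all of {F, J} already in.
A2 = all vertices. Fixed point.
K enters the attractor at level 2, so White can force the target in 2 moves from there.

2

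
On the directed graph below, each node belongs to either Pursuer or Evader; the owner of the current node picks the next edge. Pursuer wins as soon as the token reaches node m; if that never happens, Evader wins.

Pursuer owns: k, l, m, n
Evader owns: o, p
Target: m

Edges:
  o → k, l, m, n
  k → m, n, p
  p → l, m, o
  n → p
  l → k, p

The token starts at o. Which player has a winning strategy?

Evader

A0 = {m}
A1: add {k} — k (Pursuer) has k→m.
A2: add {l} — l (Pursuer) has l→k.
A3 = A2; e.g. n (Pursuer) has no edge into A2. Fixed point.
o never enters the attractor, so Evader can avoid the target forever.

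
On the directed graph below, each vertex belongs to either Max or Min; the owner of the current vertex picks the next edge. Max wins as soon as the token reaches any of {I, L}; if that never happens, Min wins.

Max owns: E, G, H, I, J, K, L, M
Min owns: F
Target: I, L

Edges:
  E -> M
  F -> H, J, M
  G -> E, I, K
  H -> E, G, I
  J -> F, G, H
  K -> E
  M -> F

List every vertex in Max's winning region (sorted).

A0 = {I, L}
A1: add {G, H} — G (Max) has G→I; H (Max) has H→I.
A2: add {J} — J (Max) has J→G.
A3 = A2; e.g. E (Max) has no edge into A2. Fixed point.
Max's winning region = {G, H, I, J, L}.

G, H, I, J, L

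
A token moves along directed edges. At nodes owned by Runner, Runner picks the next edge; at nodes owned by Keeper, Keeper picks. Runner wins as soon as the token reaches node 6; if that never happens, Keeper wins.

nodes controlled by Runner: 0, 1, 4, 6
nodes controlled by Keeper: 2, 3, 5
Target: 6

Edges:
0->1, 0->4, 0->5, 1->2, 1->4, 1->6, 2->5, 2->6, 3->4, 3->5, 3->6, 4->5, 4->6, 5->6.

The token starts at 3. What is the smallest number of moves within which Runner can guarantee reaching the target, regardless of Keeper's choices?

A0 = {6}
A1: add {1, 4, 5} — 1 (Runner) has 1→6; 4 (Runner) has 4→6; 5 (Keeper): all of {6} already in.
A2: add {0, 2, 3} — 0 (Runner) has 0→1; 2 (Keeper): all of {5, 6} already in; 3 (Keeper): all of {4, 5, 6} already in.
A2 = all vertices. Fixed point.
3 enters the attractor at level 2, so Runner can force the target in 2 moves from there.

2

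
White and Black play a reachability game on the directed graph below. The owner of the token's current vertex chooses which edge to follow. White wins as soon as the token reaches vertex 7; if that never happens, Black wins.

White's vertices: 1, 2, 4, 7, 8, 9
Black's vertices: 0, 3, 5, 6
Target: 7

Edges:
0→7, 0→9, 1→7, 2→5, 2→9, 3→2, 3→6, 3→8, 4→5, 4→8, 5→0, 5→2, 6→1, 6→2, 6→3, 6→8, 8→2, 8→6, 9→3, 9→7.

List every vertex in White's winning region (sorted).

0, 1, 2, 4, 5, 7, 8, 9

A0 = {7}
A1: add {1, 9} — 1 (White) has 1→7; 9 (White) has 9→7.
A2: add {0, 2} — 0 (Black): all of {7, 9} already in; 2 (White) has 2→9.
A3: add {5, 8} — 5 (Black): all of {0, 2} already in; 8 (White) has 8→2.
A4: add {4} — 4 (White) has 4→5.
A5 = A4; e.g. 3 (Black) can still go to 6. Fixed point.
White's winning region = {0, 1, 2, 4, 5, 7, 8, 9}.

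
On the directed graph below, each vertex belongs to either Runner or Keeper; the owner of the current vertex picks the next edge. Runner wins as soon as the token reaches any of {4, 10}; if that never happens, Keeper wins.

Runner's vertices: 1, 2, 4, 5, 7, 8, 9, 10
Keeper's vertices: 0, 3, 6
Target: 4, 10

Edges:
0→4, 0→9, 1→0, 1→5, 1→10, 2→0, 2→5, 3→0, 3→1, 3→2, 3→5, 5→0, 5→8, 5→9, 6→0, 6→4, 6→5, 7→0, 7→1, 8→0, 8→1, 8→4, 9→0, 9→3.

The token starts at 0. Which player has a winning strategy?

Keeper

A0 = {4, 10}
A1: add {1, 8} — 1 (Runner) has 1→10; 8 (Runner) has 8→4.
A2: add {5, 7} — 5 (Runner) has 5→8; 7 (Runner) has 7→1.
A3: add {2} — 2 (Runner) has 2→5.
A4 = A3; e.g. 0 (Keeper) can still go to 9. Fixed point.
0 never enters the attractor, so Keeper can avoid the target forever.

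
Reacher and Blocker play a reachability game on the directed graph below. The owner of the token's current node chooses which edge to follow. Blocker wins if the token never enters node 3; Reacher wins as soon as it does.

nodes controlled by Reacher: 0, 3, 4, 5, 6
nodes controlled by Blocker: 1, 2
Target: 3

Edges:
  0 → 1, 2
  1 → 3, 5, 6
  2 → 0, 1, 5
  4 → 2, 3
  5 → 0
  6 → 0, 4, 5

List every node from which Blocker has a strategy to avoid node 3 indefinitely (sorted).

A0 = {3}
A1: add {4} — 4 (Reacher) has 4→3.
A2: add {6} — 6 (Reacher) has 6→4.
A3 = A2; e.g. 0 (Reacher) has no edge into A2. Fixed point.
Reacher's attractor = {3, 4, 6}; Blocker avoids the target exactly from the complement.

0, 1, 2, 5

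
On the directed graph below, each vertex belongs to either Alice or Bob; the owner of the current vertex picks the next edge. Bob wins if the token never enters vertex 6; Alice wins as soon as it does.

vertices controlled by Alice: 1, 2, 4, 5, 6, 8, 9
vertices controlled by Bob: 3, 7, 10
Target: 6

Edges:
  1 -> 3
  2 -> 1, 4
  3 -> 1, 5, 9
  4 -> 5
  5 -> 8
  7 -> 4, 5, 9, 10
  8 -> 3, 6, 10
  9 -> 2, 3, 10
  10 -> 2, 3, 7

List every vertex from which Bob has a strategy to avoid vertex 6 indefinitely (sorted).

A0 = {6}
A1: add {8} — 8 (Alice) has 8→6.
A2: add {5} — 5 (Alice) has 5→8.
A3: add {4} — 4 (Alice) has 4→5.
A4: add {2} — 2 (Alice) has 2→4.
A5: add {9} — 9 (Alice) has 9→2.
A6 = A5; e.g. 1 (Alice) has no edge into A5. Fixed point.
Alice's attractor = {2, 4, 5, 6, 8, 9}; Bob avoids the target exactly from the complement.

1, 3, 7, 10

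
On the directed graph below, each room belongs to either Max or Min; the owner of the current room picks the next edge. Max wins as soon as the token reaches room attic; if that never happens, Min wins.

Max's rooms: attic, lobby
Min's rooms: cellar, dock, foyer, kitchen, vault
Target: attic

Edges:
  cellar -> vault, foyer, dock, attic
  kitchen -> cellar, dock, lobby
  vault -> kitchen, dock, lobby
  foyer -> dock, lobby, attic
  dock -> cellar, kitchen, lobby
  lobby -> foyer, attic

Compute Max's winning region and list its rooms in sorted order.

A0 = {attic}
A1: add {lobby} — lobby (Max) has lobby→attic.
A2 = A1; e.g. cellar (Min) can still go to vault. Fixed point.
Max's winning region = {attic, lobby}.

attic, lobby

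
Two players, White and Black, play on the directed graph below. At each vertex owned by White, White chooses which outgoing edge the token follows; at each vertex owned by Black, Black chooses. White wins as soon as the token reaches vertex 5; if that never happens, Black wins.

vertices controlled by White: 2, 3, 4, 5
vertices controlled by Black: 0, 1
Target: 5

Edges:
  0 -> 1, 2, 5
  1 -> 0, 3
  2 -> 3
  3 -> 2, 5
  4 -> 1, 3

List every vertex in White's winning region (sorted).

A0 = {5}
A1: add {3} — 3 (White) has 3→5.
A2: add {2, 4} — 2 (White) has 2→3; 4 (White) has 4→3.
A3 = A2; e.g. 0 (Black) can still go to 1. Fixed point.
White's winning region = {2, 3, 4, 5}.

2, 3, 4, 5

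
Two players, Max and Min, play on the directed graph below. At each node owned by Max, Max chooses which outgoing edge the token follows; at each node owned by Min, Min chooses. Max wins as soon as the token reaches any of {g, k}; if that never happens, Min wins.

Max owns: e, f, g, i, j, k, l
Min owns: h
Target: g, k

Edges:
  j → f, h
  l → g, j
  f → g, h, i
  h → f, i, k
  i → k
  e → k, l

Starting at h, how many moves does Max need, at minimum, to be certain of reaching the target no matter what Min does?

A0 = {g, k}
A1: add {e, f, i, l} — e (Max) has e→k; f (Max) has f→g; i (Max) has i→k; l (Max) has l→g.
A2: add {h, j} — h (Min): all of {f, i, k} already in; j (Max) has j→f.
A2 = all vertices. Fixed point.
h enters the attractor at level 2, so Max can force the target in 2 moves from there.

2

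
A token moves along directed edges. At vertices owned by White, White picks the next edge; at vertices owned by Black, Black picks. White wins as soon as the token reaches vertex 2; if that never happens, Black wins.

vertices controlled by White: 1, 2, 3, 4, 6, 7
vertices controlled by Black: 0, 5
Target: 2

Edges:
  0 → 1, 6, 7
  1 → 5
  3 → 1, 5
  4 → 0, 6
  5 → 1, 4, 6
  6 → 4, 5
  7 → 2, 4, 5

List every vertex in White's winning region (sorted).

2, 7

A0 = {2}
A1: add {7} — 7 (White) has 7→2.
A2 = A1; e.g. 0 (Black) can still go to 1. Fixed point.
White's winning region = {2, 7}.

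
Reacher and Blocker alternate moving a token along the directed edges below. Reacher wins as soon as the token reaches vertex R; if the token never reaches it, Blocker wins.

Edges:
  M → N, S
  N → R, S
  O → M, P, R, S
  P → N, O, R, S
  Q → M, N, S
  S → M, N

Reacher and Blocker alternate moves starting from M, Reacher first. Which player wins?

Blocker

Track states (vertex, player-to-move).
A0 = {(R,Reacher), (R,Blocker)}
A1: add {(N,Reacher), (O,Reacher), (P,Reacher)}.
A2 = A1; e.g. (M,Reacher) stays out. (M,Reacher) never enters ⇒ Blocker avoids the target.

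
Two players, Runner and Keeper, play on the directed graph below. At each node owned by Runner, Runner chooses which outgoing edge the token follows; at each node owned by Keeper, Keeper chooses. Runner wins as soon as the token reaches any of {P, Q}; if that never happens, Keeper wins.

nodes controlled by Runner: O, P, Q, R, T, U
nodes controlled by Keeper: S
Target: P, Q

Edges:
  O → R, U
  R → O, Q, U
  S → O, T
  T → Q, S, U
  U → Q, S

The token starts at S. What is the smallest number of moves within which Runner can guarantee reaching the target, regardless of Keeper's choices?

A0 = {P, Q}
A1: add {R, T, U} — R (Runner) has R→Q; T (Runner) has T→Q; U (Runner) has U→Q.
A2: add {O} — O (Runner) has O→R.
A3: add {S} — S (Keeper): all of {O, T} already in.
A3 = all vertices. Fixed point.
S enters the attractor at level 3, so Runner can force the target in 3 moves from there.

3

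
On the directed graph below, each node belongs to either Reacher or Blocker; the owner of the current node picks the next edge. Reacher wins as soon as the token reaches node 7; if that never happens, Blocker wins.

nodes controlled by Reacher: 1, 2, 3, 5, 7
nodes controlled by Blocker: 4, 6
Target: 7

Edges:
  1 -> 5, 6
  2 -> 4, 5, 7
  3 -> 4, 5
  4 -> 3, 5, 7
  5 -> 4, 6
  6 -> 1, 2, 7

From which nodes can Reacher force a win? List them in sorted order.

2, 7

A0 = {7}
A1: add {2} — 2 (Reacher) has 2→7.
A2 = A1; e.g. 1 (Reacher) has no edge into A1. Fixed point.
Reacher's winning region = {2, 7}.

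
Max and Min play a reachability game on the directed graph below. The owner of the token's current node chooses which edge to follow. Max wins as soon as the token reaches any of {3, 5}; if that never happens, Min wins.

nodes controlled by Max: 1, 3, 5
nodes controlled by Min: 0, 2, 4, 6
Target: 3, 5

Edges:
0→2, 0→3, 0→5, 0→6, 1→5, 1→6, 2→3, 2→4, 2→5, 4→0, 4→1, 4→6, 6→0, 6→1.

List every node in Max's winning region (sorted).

A0 = {3, 5}
A1: add {1} — 1 (Max) has 1→5.
A2 = A1; e.g. 0 (Min) can still go to 2. Fixed point.
Max's winning region = {1, 3, 5}.

1, 3, 5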